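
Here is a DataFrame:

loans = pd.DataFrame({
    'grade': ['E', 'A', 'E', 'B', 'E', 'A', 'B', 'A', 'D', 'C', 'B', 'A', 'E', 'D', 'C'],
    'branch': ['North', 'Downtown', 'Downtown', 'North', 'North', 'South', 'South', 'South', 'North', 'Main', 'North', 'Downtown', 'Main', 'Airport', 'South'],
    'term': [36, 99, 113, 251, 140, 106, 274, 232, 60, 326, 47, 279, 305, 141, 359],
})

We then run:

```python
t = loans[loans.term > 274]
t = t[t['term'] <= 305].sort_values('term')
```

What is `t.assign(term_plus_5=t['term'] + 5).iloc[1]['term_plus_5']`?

filter rows where term > 274:
   grade    branch  term
9      C      Main   326
11     A  Downtown   279
12     E      Main   305
14     C     South   359
filter rows where term <= 305:
   grade    branch  term
11     A  Downtown   279
12     E      Main   305
sort by term:
   grade    branch  term
11     A  Downtown   279
12     E      Main   305
add column term_plus_5 = t['term'] + 5:
   grade    branch  term  term_plus_5
11     A  Downtown   279          284
12     E      Main   305          310

310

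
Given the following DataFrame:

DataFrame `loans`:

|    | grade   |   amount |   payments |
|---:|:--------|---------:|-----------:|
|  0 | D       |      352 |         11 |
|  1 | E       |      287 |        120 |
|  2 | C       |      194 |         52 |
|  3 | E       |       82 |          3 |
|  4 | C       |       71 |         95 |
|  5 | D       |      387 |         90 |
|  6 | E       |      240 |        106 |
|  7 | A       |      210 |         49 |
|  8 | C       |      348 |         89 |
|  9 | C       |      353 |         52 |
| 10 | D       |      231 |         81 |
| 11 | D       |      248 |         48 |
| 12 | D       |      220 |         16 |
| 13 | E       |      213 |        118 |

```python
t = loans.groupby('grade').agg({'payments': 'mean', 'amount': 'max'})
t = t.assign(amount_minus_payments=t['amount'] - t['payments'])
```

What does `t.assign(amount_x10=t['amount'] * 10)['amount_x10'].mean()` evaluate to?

group by grade: mean(payments), max(amount):
       payments  amount
grade                  
A         49.00     210
C         72.00     353
D         49.20     387
E         86.75     287
add column amount_minus_payments = t['amount'] - t['payments']:
       payments  amount  amount_minus_payments
grade                                         
A         49.00     210                 161.00
C         72.00     353                 281.00
D         49.20     387                 337.80
E         86.75     287                 200.25
add column amount_x10 = t['amount'] * 10:
       payments  amount  amount_minus_payments  amount_x10
grade                                                     
A         49.00     210                 161.00        2100
C         72.00     353                 281.00        3530
D         49.20     387                 337.80        3870
E         86.75     287                 200.25        2870

3092.5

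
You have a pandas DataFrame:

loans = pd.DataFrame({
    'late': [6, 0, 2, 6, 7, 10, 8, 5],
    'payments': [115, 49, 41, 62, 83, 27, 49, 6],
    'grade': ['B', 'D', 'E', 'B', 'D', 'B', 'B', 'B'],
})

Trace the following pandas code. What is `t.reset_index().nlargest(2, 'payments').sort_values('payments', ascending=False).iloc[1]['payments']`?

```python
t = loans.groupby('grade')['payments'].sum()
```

group by grade, sum of payments:
grade
B    259
D    132
E     41
Name: payments, dtype: int64
reset_index():
  grade  payments
0     B       259
1     D       132
2     E        41
take 2 rows with largest payments:
  grade  payments
0     B       259
1     D       132
sort by payments descending:
  grade  payments
0     B       259
1     D       132
Reading off the value at position 1, column 'payments', we get 132.

132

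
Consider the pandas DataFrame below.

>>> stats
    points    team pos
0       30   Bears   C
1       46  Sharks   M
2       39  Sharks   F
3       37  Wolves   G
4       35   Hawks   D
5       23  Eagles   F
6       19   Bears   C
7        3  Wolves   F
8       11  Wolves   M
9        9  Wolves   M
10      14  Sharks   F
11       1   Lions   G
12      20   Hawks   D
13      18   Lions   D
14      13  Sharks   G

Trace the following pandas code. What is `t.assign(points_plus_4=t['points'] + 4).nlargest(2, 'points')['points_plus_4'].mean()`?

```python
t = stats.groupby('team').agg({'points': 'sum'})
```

90.0

group by team, sum of points:
        points
team          
Bears       49
Eagles      23
Hawks       55
Lions       19
Sharks     112
Wolves      60
add column points_plus_4 = t['points'] + 4:
        points  points_plus_4
team                         
Bears       49             53
Eagles      23             27
Hawks       55             59
Lions       19             23
Sharks     112            116
Wolves      60             64
take 2 rows with largest points:
        points  points_plus_4
team                         
Sharks     112            116
Wolves      60             64
Hence 90.0.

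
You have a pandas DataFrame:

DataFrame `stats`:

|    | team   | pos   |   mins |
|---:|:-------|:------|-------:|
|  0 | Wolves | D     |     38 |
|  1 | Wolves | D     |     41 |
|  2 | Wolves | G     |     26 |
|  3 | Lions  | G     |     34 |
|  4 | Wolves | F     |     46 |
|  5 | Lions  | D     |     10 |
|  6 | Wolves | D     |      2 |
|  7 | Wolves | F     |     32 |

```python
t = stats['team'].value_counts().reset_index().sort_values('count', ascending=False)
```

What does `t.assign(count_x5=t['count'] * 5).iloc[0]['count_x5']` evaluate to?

30

value_counts of team:
team
Wolves    6
Lions     2
Name: count, dtype: int64
reset_index():
     team  count
0  Wolves      6
1   Lions      2
sort by count descending:
     team  count
0  Wolves      6
1   Lions      2
add column count_x5 = t['count'] * 5:
     team  count  count_x5
0  Wolves      6        30
1   Lions      2        10
Hence 30.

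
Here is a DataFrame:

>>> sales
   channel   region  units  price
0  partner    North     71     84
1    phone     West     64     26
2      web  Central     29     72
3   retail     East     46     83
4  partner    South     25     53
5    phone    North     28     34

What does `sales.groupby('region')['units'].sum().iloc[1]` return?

46

group by region, sum of units:
region
Central    29
East       46
North      99
South      25
West       64
Name: units, dtype: int64
value at position 1 → 46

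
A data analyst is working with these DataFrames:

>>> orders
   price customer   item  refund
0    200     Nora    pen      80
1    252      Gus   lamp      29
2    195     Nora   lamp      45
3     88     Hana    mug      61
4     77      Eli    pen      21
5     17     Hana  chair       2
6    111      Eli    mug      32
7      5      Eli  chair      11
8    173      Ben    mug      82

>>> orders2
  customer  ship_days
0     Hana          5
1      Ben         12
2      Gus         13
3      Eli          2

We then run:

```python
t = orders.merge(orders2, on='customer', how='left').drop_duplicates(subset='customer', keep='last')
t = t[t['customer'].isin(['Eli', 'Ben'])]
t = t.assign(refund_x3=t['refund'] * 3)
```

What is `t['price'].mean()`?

merge on 'customer' (how='left') → 9 rows:
   price customer   item  refund  ship_days
0    200     Nora    pen      80        NaN
1    252      Gus   lamp      29       13.0
2    195     Nora   lamp      45        NaN
3     88     Hana    mug      61        5.0
4     77      Eli    pen      21        2.0
5     17     Hana  chair       2        5.0
6    111      Eli    mug      32        2.0
7      5      Eli  chair      11        2.0
8    173      Ben    mug      82       12.0
drop duplicate customer (keep=last):
   price customer   item  refund  ship_days
1    252      Gus   lamp      29       13.0
2    195     Nora   lamp      45        NaN
5     17     Hana  chair       2        5.0
7      5      Eli  chair      11        2.0
8    173      Ben    mug      82       12.0
filter rows where customer in ['Eli', 'Ben']:
   price customer   item  refund  ship_days
7      5      Eli  chair      11        2.0
8    173      Ben    mug      82       12.0
add column refund_x3 = t['refund'] * 3:
   price customer   item  refund  ship_days  refund_x3
7      5      Eli  chair      11        2.0         33
8    173      Ben    mug      82       12.0        246
Taking the mean of column 'price' gives 89.0.

89.0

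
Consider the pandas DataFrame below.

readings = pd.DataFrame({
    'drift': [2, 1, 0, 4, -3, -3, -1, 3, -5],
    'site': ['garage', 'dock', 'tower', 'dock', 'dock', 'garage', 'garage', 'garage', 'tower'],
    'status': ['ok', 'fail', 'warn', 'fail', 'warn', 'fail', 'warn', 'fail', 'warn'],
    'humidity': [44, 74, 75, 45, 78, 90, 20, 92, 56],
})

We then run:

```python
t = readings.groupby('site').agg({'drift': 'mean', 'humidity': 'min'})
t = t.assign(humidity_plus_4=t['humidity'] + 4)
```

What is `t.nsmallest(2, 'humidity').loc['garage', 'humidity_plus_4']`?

24

group by site: mean(drift), min(humidity):
           drift  humidity
site                      
dock    0.666667        45
garage  0.250000        20
tower  -2.500000        56
add column humidity_plus_4 = t['humidity'] + 4:
           drift  humidity  humidity_plus_4
site                                       
dock    0.666667        45               49
garage  0.250000        20               24
tower  -2.500000        56               60
take 2 rows with smallest humidity:
           drift  humidity  humidity_plus_4
site                                       
garage  0.250000        20               24
dock    0.666667        45               49
value at row 'garage', column 'humidity_plus_4' → 24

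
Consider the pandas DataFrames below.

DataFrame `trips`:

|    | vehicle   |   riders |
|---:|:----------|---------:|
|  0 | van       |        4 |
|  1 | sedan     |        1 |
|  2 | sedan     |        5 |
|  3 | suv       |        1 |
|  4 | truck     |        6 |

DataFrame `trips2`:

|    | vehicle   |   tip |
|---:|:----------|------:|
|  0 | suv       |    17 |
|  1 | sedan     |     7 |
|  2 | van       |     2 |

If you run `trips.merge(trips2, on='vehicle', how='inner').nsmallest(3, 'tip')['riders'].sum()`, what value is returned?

merge on 'vehicle' (how='inner') → 4 rows:
  vehicle  riders  tip
0     van       4    2
1   sedan       1    7
2   sedan       5    7
3     suv       1   17
take 3 rows with smallest tip:
  vehicle  riders  tip
0     van       4    2
1   sedan       1    7
2   sedan       5    7
The sum of column 'riders' is 10.

10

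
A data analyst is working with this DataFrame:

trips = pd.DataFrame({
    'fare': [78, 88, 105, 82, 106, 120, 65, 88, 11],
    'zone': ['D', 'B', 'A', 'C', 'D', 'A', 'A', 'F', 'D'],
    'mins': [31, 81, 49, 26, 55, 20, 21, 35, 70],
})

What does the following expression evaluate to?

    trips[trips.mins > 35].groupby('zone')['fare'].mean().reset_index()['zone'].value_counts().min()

filter rows where mins > 35:
   fare zone  mins
1    88    B    81
2   105    A    49
4   106    D    55
8    11    D    70
group by zone, mean of fare:
zone
A    105.0
B     88.0
D     58.5
Name: fare, dtype: float64
reset_index():
  zone   fare
0    A  105.0
1    B   88.0
2    D   58.5
value_counts of zone:
zone
A    1
B    1
D    1
Name: count, dtype: int64
Taking the min of the resulting series gives 1.

1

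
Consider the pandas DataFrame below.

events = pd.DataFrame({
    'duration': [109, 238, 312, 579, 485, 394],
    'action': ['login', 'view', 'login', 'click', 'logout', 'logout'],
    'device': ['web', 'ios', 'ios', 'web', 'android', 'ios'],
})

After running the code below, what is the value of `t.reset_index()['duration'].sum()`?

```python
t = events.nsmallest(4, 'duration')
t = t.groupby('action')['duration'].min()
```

741

take 4 rows with smallest duration:
   duration  action device
0       109   login    web
1       238    view    ios
2       312   login    ios
5       394  logout    ios
group by action, min of duration:
action
login     109
logout    394
view      238
Name: duration, dtype: int64
reset_index():
   action  duration
0   login       109
1  logout       394
2    view       238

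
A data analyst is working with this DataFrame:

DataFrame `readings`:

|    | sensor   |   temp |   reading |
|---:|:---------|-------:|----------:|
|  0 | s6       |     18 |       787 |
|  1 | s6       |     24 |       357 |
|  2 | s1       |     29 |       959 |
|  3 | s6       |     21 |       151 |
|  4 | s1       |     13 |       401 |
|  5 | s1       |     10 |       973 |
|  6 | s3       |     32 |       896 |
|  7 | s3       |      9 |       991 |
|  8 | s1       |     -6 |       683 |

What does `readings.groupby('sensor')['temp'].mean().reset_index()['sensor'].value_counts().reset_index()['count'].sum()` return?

3

group by sensor, mean of temp:
sensor
s1    11.5
s3    20.5
s6    21.0
Name: temp, dtype: float64
reset_index():
  sensor  temp
0     s1  11.5
1     s3  20.5
2     s6  21.0
value_counts of sensor:
sensor
s1    1
s3    1
s6    1
Name: count, dtype: int64
reset_index():
  sensor  count
0     s1      1
1     s3      1
2     s6      1
Then the sum of column 'count': 3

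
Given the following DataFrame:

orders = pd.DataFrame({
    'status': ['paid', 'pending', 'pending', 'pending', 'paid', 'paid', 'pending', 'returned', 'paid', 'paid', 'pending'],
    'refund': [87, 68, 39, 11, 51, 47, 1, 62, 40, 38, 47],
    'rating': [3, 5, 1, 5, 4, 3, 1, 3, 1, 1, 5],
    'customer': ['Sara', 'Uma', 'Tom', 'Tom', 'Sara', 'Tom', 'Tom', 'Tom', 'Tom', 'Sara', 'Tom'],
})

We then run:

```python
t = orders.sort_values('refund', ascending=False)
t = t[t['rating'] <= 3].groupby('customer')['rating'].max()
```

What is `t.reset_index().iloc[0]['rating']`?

3

sort by refund descending:
      status  refund  rating customer
0       paid      87       3     Sara
1    pending      68       5      Uma
7   returned      62       3      Tom
4       paid      51       4     Sara
5       paid      47       3      Tom
10   pending      47       5      Tom
8       paid      40       1      Tom
2    pending      39       1      Tom
9       paid      38       1     Sara
3    pending      11       5      Tom
6    pending       1       1      Tom
filter rows where rating <= 3:
     status  refund  rating customer
0      paid      87       3     Sara
7  returned      62       3      Tom
5      paid      47       3      Tom
8      paid      40       1      Tom
2   pending      39       1      Tom
9      paid      38       1     Sara
6   pending       1       1      Tom
group by customer, max of rating:
customer
Sara    3
Tom     3
Name: rating, dtype: int64
reset_index():
  customer  rating
0     Sara       3
1      Tom       3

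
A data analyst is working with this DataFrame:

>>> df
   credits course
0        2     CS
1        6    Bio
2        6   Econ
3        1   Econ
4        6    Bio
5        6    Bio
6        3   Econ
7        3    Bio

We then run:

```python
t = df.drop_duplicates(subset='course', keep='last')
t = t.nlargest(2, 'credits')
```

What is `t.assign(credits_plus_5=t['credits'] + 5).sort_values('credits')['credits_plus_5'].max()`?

drop duplicate course (keep=last):
   credits course
0        2     CS
6        3   Econ
7        3    Bio
take 2 rows with largest credits:
   credits course
6        3   Econ
7        3    Bio
add column credits_plus_5 = t['credits'] + 5:
   credits course  credits_plus_5
6        3   Econ               8
7        3    Bio               8
sort by credits:
   credits course  credits_plus_5
6        3   Econ               8
7        3    Bio               8
So max() = 8.

8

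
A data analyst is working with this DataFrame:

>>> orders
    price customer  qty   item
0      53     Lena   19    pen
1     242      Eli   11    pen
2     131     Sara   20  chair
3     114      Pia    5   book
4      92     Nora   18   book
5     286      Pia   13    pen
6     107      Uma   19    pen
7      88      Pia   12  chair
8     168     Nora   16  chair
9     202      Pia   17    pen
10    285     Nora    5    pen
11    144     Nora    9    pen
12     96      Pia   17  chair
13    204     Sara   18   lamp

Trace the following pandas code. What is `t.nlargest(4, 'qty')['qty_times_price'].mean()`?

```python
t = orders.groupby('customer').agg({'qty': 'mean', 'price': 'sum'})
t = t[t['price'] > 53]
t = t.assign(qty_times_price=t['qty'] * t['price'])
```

6681.7

group by customer: mean(qty), sum(price):
           qty  price
customer             
Eli       11.0    242
Lena      19.0     53
Nora      12.0    689
Pia       12.8    786
Sara      19.0    335
Uma       19.0    107
filter rows where price > 53:
           qty  price
customer             
Eli       11.0    242
Nora      12.0    689
Pia       12.8    786
Sara      19.0    335
Uma       19.0    107
add column qty_times_price = t['qty'] * t['price']:
           qty  price  qty_times_price
customer                              
Eli       11.0    242           2662.0
Nora      12.0    689           8268.0
Pia       12.8    786          10060.8
Sara      19.0    335           6365.0
Uma       19.0    107           2033.0
take 4 rows with largest qty:
           qty  price  qty_times_price
customer                              
Sara      19.0    335           6365.0
Uma       19.0    107           2033.0
Pia       12.8    786          10060.8
Nora      12.0    689           8268.0
Hence 6681.7.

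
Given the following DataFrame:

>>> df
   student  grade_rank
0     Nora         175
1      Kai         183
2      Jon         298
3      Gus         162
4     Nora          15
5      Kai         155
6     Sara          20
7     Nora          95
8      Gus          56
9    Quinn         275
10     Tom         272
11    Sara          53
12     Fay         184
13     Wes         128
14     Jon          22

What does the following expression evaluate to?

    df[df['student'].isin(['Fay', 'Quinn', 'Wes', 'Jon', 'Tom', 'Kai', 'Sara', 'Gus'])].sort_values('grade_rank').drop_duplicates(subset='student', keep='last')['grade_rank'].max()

298

filter rows where student in ['Fay', 'Quinn', 'Wes', 'Jon', 'Tom', 'Kai', 'Sara', 'Gus']:
   student  grade_rank
1      Kai         183
2      Jon         298
3      Gus         162
5      Kai         155
6     Sara          20
8      Gus          56
9    Quinn         275
10     Tom         272
11    Sara          53
12     Fay         184
13     Wes         128
14     Jon          22
sort by grade_rank:
   student  grade_rank
6     Sara          20
14     Jon          22
11    Sara          53
8      Gus          56
13     Wes         128
5      Kai         155
3      Gus         162
1      Kai         183
12     Fay         184
10     Tom         272
9    Quinn         275
2      Jon         298
drop duplicate student (keep=last):
   student  grade_rank
11    Sara          53
13     Wes         128
3      Gus         162
1      Kai         183
12     Fay         184
10     Tom         272
9    Quinn         275
2      Jon         298
Taking the max of column 'grade_rank' gives 298.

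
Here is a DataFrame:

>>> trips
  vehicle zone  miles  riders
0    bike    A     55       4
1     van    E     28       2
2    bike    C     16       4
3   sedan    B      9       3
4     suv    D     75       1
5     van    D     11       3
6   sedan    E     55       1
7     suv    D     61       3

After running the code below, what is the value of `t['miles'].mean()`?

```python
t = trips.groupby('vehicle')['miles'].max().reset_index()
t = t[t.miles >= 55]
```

61.6666666667

group by vehicle, max of miles:
vehicle
bike     55
sedan    55
suv      75
van      28
Name: miles, dtype: int64
reset_index():
  vehicle  miles
0    bike     55
1   sedan     55
2     suv     75
3     van     28
filter rows where miles >= 55:
  vehicle  miles
0    bike     55
1   sedan     55
2     suv     75
The mean of column 'miles' is 61.6666666667.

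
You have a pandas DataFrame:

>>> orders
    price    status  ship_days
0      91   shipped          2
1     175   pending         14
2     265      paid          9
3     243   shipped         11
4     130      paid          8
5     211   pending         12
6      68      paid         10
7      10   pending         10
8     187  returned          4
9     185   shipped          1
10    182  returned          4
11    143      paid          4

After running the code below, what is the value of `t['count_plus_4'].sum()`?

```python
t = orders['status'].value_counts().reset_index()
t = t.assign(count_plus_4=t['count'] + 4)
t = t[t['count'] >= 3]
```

22

value_counts of status:
status
paid        4
shipped     3
pending     3
returned    2
Name: count, dtype: int64
reset_index():
     status  count
0      paid      4
1   shipped      3
2   pending      3
3  returned      2
add column count_plus_4 = t['count'] + 4:
     status  count  count_plus_4
0      paid      4             8
1   shipped      3             7
2   pending      3             7
3  returned      2             6
filter rows where count >= 3:
    status  count  count_plus_4
0     paid      4             8
1  shipped      3             7
2  pending      3             7
Then the sum of column 'count_plus_4': 22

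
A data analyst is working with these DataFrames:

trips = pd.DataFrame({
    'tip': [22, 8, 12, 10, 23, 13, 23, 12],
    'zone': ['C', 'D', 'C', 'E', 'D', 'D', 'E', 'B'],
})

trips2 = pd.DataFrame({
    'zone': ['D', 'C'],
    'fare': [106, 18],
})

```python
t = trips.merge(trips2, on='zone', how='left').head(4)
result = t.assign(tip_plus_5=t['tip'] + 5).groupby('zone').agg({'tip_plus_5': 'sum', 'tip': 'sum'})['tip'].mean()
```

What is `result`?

17.3333333333

merge on 'zone' (how='left') → 8 rows:
   tip zone   fare
0   22    C   18.0
1    8    D  106.0
2   12    C   18.0
3   10    E    NaN
4   23    D  106.0
5   13    D  106.0
6   23    E    NaN
7   12    B    NaN
take first 4 rows:
   tip zone   fare
0   22    C   18.0
1    8    D  106.0
2   12    C   18.0
3   10    E    NaN
add column tip_plus_5 = t['tip'] + 5:
   tip zone   fare  tip_plus_5
0   22    C   18.0          27
1    8    D  106.0          13
2   12    C   18.0          17
3   10    E    NaN          15
group by zone: sum(tip_plus_5), sum(tip):
      tip_plus_5  tip
zone                 
C             44   34
D             13    8
E             15   10
mean of column 'tip' → 17.3333333333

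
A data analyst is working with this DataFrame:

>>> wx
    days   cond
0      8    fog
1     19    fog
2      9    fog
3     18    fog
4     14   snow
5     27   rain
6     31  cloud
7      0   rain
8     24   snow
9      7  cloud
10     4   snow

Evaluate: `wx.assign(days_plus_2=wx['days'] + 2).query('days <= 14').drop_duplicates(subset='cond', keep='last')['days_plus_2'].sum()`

add column days_plus_2 = wx['days'] + 2:
    days   cond  days_plus_2
0      8    fog           10
1     19    fog           21
2      9    fog           11
3     18    fog           20
4     14   snow           16
5     27   rain           29
6     31  cloud           33
7      0   rain            2
8     24   snow           26
9      7  cloud            9
10     4   snow            6
filter rows where days <= 14:
    days   cond  days_plus_2
0      8    fog           10
2      9    fog           11
4     14   snow           16
7      0   rain            2
9      7  cloud            9
10     4   snow            6
drop duplicate cond (keep=last):
    days   cond  days_plus_2
2      9    fog           11
7      0   rain            2
9      7  cloud            9
10     4   snow            6
Reading off the sum of column 'days_plus_2', we get 28.

28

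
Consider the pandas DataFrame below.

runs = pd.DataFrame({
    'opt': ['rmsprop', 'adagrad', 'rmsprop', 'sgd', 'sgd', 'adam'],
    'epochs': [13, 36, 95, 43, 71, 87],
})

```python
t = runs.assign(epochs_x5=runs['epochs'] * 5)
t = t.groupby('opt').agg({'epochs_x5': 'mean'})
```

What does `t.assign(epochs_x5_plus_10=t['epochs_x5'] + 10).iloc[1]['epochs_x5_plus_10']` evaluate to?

add column epochs_x5 = runs['epochs'] * 5:
       opt  epochs  epochs_x5
0  rmsprop      13         65
1  adagrad      36        180
2  rmsprop      95        475
3      sgd      43        215
4      sgd      71        355
5     adam      87        435
group by opt, mean of epochs_x5:
         epochs_x5
opt               
adagrad      180.0
adam         435.0
rmsprop      270.0
sgd          285.0
add column epochs_x5_plus_10 = t['epochs_x5'] + 10:
         epochs_x5  epochs_x5_plus_10
opt                                  
adagrad      180.0              190.0
adam         435.0              445.0
rmsprop      270.0              280.0
sgd          285.0              295.0
Finally, value at position 1, column 'epochs_x5_plus_10' = 445.0.

445.0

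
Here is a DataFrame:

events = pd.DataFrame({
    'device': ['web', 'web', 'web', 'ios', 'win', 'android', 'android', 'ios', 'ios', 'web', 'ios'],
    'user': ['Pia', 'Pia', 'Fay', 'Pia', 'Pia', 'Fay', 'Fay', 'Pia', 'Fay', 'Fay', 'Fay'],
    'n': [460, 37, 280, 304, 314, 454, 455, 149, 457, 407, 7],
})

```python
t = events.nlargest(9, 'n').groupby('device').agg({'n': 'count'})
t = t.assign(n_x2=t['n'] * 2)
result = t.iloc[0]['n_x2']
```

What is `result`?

take 9 rows with largest n:
    device user    n
0      web  Pia  460
8      ios  Fay  457
6  android  Fay  455
5  android  Fay  454
9      web  Fay  407
4      win  Pia  314
3      ios  Pia  304
2      web  Fay  280
7      ios  Pia  149
group by device, count of n:
         n
device    
android  2
ios      3
web      3
win      1
add column n_x2 = t['n'] * 2:
         n  n_x2
device          
android  2     4
ios      3     6
web      3     6
win      1     2
value at position 0, column 'n_x2' → 4

4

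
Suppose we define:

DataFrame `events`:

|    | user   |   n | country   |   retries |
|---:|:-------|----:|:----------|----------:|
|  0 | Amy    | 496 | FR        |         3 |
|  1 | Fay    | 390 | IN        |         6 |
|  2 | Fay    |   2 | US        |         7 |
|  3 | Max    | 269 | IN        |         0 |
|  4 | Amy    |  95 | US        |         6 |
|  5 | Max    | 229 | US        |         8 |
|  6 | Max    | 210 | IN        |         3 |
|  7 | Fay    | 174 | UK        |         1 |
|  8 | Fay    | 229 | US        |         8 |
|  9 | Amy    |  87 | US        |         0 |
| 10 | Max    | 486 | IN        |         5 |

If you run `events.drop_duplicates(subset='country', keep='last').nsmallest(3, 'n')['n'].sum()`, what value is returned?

747

drop duplicate country (keep=last):
   user    n country  retries
0   Amy  496      FR        3
7   Fay  174      UK        1
9   Amy   87      US        0
10  Max  486      IN        5
take 3 rows with smallest n:
   user    n country  retries
9   Amy   87      US        0
7   Fay  174      UK        1
10  Max  486      IN        5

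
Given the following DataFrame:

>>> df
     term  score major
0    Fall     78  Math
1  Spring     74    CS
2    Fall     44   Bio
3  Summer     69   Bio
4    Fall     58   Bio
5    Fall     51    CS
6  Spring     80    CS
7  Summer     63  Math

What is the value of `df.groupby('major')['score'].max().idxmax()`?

CS

group by major, max of score:
major
Bio     69
CS      80
Math    78
Name: score, dtype: int64
Then the label with the largest value: CS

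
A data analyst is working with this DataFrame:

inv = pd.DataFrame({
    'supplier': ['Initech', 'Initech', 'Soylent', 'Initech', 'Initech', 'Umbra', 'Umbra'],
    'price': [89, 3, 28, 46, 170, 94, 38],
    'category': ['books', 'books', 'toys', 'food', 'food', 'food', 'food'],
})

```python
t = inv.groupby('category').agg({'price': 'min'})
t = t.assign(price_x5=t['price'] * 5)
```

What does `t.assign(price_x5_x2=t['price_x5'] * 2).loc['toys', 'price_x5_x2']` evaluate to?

280

group by category, min of price:
          price
category       
books         3
food         38
toys         28
add column price_x5 = t['price'] * 5:
          price  price_x5
category                 
books         3        15
food         38       190
toys         28       140
add column price_x5_x2 = t['price_x5'] * 2:
          price  price_x5  price_x5_x2
category                              
books         3        15           30
food         38       190          380
toys         28       140          280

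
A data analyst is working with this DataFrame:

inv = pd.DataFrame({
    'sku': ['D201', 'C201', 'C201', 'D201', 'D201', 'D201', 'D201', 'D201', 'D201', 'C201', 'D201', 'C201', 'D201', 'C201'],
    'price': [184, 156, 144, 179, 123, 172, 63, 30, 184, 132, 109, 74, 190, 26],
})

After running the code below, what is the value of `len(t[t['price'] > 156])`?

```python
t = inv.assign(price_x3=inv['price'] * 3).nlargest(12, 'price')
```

add column price_x3 = inv['price'] * 3:
     sku  price  price_x3
0   D201    184       552
1   C201    156       468
2   C201    144       432
3   D201    179       537
4   D201    123       369
5   D201    172       516
6   D201     63       189
7   D201     30        90
8   D201    184       552
9   C201    132       396
10  D201    109       327
11  C201     74       222
12  D201    190       570
13  C201     26        78
take 12 rows with largest price:
     sku  price  price_x3
12  D201    190       570
0   D201    184       552
8   D201    184       552
3   D201    179       537
5   D201    172       516
1   C201    156       468
2   C201    144       432
9   C201    132       396
4   D201    123       369
10  D201    109       327
11  C201     74       222
6   D201     63       189
filter rows where price > 156:
     sku  price  price_x3
12  D201    190       570
0   D201    184       552
8   D201    184       552
3   D201    179       537
5   D201    172       516
Hence 5.

5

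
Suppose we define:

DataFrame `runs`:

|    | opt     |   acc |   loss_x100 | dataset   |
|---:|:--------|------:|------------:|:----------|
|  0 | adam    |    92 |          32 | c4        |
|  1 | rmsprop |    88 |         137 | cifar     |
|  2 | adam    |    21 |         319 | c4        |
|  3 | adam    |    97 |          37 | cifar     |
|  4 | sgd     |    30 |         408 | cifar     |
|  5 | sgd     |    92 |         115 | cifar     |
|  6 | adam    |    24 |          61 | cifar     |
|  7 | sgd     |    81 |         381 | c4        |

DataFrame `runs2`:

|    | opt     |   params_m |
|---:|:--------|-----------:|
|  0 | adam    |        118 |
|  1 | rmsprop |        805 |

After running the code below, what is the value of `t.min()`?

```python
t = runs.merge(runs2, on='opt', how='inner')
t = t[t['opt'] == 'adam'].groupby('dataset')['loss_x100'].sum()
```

merge on 'opt' (how='inner') → 5 rows:
       opt  acc  loss_x100 dataset  params_m
0     adam   92         32      c4       118
1  rmsprop   88        137   cifar       805
2     adam   21        319      c4       118
3     adam   97         37   cifar       118
4     adam   24         61   cifar       118
filter rows where opt == 'adam':
    opt  acc  loss_x100 dataset  params_m
0  adam   92         32      c4       118
2  adam   21        319      c4       118
3  adam   97         37   cifar       118
4  adam   24         61   cifar       118
group by dataset, sum of loss_x100:
dataset
c4       351
cifar     98
Name: loss_x100, dtype: int64
Finally, min of the resulting series = 98.

98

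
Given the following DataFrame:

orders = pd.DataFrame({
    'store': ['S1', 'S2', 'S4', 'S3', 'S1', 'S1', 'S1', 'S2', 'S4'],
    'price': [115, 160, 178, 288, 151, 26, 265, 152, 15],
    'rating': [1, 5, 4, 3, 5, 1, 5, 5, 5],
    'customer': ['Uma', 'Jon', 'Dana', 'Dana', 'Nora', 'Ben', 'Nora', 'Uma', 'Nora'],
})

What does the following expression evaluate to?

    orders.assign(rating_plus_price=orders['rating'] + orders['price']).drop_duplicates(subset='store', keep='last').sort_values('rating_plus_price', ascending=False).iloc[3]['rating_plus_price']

20

add column rating_plus_price = orders['rating'] + orders['price']:
  store  price  rating customer  rating_plus_price
0    S1    115       1      Uma                116
1    S2    160       5      Jon                165
2    S4    178       4     Dana                182
3    S3    288       3     Dana                291
4    S1    151       5     Nora                156
5    S1     26       1      Ben                 27
6    S1    265       5     Nora                270
7    S2    152       5      Uma                157
8    S4     15       5     Nora                 20
drop duplicate store (keep=last):
  store  price  rating customer  rating_plus_price
3    S3    288       3     Dana                291
6    S1    265       5     Nora                270
7    S2    152       5      Uma                157
8    S4     15       5     Nora                 20
sort by rating_plus_price descending:
  store  price  rating customer  rating_plus_price
3    S3    288       3     Dana                291
6    S1    265       5     Nora                270
7    S2    152       5      Uma                157
8    S4     15       5     Nora                 20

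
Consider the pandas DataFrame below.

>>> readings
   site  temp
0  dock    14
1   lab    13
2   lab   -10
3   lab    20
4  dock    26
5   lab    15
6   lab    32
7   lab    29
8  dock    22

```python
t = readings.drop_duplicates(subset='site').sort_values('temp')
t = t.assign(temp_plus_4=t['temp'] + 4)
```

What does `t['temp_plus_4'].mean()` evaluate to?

drop duplicate site (keep=first):
   site  temp
0  dock    14
1   lab    13
sort by temp:
   site  temp
1   lab    13
0  dock    14
add column temp_plus_4 = t['temp'] + 4:
   site  temp  temp_plus_4
1   lab    13           17
0  dock    14           18
Reading off the mean of column 'temp_plus_4', we get 17.5.

17.5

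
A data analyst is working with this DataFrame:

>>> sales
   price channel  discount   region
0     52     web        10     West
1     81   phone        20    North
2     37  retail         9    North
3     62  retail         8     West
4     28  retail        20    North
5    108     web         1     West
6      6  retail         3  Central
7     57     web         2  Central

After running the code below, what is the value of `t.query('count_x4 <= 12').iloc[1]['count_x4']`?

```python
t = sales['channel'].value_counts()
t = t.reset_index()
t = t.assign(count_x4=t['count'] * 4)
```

value_counts of channel:
channel
retail    4
web       3
phone     1
Name: count, dtype: int64
reset_index():
  channel  count
0  retail      4
1     web      3
2   phone      1
add column count_x4 = t['count'] * 4:
  channel  count  count_x4
0  retail      4        16
1     web      3        12
2   phone      1         4
filter rows where count_x4 <= 12:
  channel  count  count_x4
1     web      3        12
2   phone      1         4
value at position 1, column 'count_x4' → 4

4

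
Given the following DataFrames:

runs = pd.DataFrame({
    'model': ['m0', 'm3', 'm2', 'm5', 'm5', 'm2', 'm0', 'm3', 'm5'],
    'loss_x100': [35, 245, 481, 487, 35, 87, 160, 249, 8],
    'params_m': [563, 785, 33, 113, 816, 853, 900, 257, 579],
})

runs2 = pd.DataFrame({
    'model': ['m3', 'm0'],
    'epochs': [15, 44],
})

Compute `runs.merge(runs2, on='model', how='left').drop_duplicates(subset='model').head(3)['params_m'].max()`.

merge on 'model' (how='left') → 9 rows:
  model  loss_x100  params_m  epochs
0    m0         35       563    44.0
1    m3        245       785    15.0
2    m2        481        33     NaN
3    m5        487       113     NaN
4    m5         35       816     NaN
5    m2         87       853     NaN
6    m0        160       900    44.0
7    m3        249       257    15.0
8    m5          8       579     NaN
drop duplicate model (keep=first):
  model  loss_x100  params_m  epochs
0    m0         35       563    44.0
1    m3        245       785    15.0
2    m2        481        33     NaN
3    m5        487       113     NaN
take first 3 rows:
  model  loss_x100  params_m  epochs
0    m0         35       563    44.0
1    m3        245       785    15.0
2    m2        481        33     NaN
Finally, max of column 'params_m' = 785.

785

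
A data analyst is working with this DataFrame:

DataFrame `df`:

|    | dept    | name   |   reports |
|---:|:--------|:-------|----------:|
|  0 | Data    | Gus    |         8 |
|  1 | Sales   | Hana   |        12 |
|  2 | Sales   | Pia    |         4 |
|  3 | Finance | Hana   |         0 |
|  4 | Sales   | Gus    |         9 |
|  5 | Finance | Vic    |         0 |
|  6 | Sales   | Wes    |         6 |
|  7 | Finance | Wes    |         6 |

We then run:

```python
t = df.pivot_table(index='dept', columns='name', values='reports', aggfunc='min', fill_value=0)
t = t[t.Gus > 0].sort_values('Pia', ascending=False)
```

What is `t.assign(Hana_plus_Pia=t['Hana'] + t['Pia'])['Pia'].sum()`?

4

pivot: rows=dept, cols=name, min(reports):
name     Gus  Hana  Pia  Vic  Wes
dept                             
Data       8     0    0    0    0
Finance    0     0    0    0    6
Sales      9    12    4    0    6
filter rows where Gus > 0:
name   Gus  Hana  Pia  Vic  Wes
dept                           
Data     8     0    0    0    0
Sales    9    12    4    0    6
sort by Pia descending:
name   Gus  Hana  Pia  Vic  Wes
dept                           
Sales    9    12    4    0    6
Data     8     0    0    0    0
add column Hana_plus_Pia = t['Hana'] + t['Pia']:
name   Gus  Hana  Pia  Vic  Wes  Hana_plus_Pia
dept                                          
Sales    9    12    4    0    6             16
Data     8     0    0    0    0              0
So sum() = 4.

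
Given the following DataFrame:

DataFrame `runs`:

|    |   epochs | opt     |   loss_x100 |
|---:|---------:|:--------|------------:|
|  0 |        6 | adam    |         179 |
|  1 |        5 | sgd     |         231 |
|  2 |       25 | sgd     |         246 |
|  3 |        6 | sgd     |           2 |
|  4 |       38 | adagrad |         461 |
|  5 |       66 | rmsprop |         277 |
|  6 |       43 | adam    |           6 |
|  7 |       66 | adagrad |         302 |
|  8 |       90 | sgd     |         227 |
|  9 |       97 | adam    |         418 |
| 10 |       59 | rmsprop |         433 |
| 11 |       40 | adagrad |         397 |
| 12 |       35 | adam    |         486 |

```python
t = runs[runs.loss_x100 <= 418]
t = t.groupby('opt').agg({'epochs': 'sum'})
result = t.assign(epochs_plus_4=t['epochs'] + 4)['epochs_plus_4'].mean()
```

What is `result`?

filter rows where loss_x100 <= 418:
    epochs      opt  loss_x100
0        6     adam        179
1        5      sgd        231
2       25      sgd        246
3        6      sgd          2
5       66  rmsprop        277
6       43     adam          6
7       66  adagrad        302
8       90      sgd        227
9       97     adam        418
11      40  adagrad        397
group by opt, sum of epochs:
         epochs
opt            
adagrad     106
adam        146
rmsprop      66
sgd         126
add column epochs_plus_4 = t['epochs'] + 4:
         epochs  epochs_plus_4
opt                           
adagrad     106            110
adam        146            150
rmsprop      66             70
sgd         126            130
Then the mean of column 'epochs_plus_4': 115.0

115.0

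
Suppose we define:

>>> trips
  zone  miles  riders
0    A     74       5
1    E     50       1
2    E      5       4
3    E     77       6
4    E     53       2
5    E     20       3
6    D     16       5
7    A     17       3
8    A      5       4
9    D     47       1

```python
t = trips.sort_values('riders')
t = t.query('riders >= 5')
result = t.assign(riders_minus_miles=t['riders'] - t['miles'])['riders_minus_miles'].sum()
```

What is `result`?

sort by riders:
  zone  miles  riders
1    E     50       1
9    D     47       1
4    E     53       2
5    E     20       3
7    A     17       3
2    E      5       4
8    A      5       4
0    A     74       5
6    D     16       5
3    E     77       6
filter rows where riders >= 5:
  zone  miles  riders
0    A     74       5
6    D     16       5
3    E     77       6
add column riders_minus_miles = t['riders'] - t['miles']:
  zone  miles  riders  riders_minus_miles
0    A     74       5                 -69
6    D     16       5                 -11
3    E     77       6                 -71
Then the sum of column 'riders_minus_miles': -151

-151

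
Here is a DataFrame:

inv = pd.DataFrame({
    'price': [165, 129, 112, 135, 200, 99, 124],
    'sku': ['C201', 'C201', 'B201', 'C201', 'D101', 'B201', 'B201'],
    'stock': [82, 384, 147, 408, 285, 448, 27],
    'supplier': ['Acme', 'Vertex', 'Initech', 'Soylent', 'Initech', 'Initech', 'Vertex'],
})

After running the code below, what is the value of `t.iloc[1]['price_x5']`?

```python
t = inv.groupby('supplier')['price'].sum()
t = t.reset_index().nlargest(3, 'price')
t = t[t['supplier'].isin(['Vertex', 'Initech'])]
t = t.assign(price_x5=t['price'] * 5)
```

1265

group by supplier, sum of price:
supplier
Acme       165
Initech    411
Soylent    135
Vertex     253
Name: price, dtype: int64
reset_index():
  supplier  price
0     Acme    165
1  Initech    411
2  Soylent    135
3   Vertex    253
take 3 rows with largest price:
  supplier  price
1  Initech    411
3   Vertex    253
0     Acme    165
filter rows where supplier in ['Vertex', 'Initech']:
  supplier  price
1  Initech    411
3   Vertex    253
add column price_x5 = t['price'] * 5:
  supplier  price  price_x5
1  Initech    411      2055
3   Vertex    253      1265
Hence 1265.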